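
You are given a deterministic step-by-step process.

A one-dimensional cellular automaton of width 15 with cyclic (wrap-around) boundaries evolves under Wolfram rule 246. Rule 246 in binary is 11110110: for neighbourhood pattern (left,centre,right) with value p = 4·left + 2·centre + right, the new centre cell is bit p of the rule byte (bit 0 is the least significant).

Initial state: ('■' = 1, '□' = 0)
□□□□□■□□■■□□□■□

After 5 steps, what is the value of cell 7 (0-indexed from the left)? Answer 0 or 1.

0

gen 0: □□□□□■□□■■□□□■□
gen 1: □□□□■■■■□■■□■■■
gen 2: ■□□■□■■■■□■■□■■
gen 3: ■■■■■□■■■■□■■□■
gen 4: ■■■■■■□■■■■□■■□
gen 5: □■■■■■■□■■■■□■■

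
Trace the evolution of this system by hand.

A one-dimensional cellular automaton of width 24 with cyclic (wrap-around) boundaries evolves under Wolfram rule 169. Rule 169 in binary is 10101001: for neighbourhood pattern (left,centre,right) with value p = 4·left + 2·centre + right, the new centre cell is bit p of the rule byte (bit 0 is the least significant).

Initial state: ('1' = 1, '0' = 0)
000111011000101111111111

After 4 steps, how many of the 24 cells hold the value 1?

t=0: 000111011000101111111111
t=1: 010110110010011111111110
t=2: 001101100000011111111100
t=3: 101011001111011111111001
t=4: 010110001110111111110001

15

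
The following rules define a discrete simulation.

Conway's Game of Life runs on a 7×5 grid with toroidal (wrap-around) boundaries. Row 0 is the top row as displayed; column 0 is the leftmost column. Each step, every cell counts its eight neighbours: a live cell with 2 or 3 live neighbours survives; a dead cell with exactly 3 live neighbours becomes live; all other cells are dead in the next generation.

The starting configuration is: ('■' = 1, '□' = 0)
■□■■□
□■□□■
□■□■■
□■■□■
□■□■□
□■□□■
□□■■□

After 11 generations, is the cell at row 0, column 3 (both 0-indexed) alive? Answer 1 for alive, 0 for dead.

gen 0: ■□■■□
□■□□■
□■□■■
□■■□■
□■□■□
□■□□■
□□■■□
gen 1: ■□□□□
□■□□□
□■□□■
□■□□■
□■□■■
■■□□■
■□□□□
gen 2: ■■□□□
□■□□□
□■■□□
□■□□■
□■□■□
□■■■□
□□□□□
gen 3: ■■□□□
□□□□□
□■■□□
□■□■□
□■□■■
□■□■□
■□□□□
gen 4: ■■□□□
■□■□□
□■■□□
□■□■■
□■□■■
□■□■□
■□■□■
gen 5: □□■■□
■□■□□
□□□□■
□■□□■
□■□□□
□■□□□
□□■■■
gen 6: □□□□□
□■■□■
□■□■■
□□□□□
□■■□□
■■□■□
□■□□■
gen 7: □■■■□
□■■□■
□■□■■
■■□■□
■■■□□
□□□■■
□■■□■
gen 8: □□□□■
□□□□■
□□□□□
□□□■□
□□□□□
□□□□■
□■□□■
gen 9: □□□■■
□□□□□
□□□□□
□□□□□
□□□□□
■□□□□
□□□■■
gen 10: □□□■■
□□□□□
□□□□□
□□□□□
□□□□□
□□□□■
■□□■□
gen 11: □□□■■
□□□□□
□□□□□
□□□□□
□□□□□
□□□□■
■□□■□

1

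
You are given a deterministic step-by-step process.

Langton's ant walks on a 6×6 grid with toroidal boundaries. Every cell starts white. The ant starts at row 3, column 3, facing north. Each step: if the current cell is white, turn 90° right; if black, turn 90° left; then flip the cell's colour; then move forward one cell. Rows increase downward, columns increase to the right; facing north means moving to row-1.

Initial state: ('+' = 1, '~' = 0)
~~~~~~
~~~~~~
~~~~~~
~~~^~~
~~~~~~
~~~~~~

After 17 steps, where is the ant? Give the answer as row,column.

step 0: ~~~~~~
~~~~~~
~~~~~~
~~~^~~
~~~~~~
~~~~~~
step 1: ~~~~~~
~~~~~~
~~~~~~
~~~+>~
~~~~~~
~~~~~~
step 2: ~~~~~~
~~~~~~
~~~~~~
~~~++~
~~~~v~
~~~~~~
step 3: ~~~~~~
~~~~~~
~~~~~~
~~~++~
~~~<+~
~~~~~~
step 4: ~~~~~~
~~~~~~
~~~~~~
~~~^+~
~~~++~
~~~~~~
step 5: ~~~~~~
~~~~~~
~~~~~~
~~<~+~
~~~++~
~~~~~~
step 6: ~~~~~~
~~~~~~
~~^~~~
~~+~+~
~~~++~
~~~~~~
step 7: ~~~~~~
~~~~~~
~~+>~~
~~+~+~
~~~++~
~~~~~~
step 8: ~~~~~~
~~~~~~
~~++~~
~~+v+~
~~~++~
~~~~~~
step 9: ~~~~~~
~~~~~~
~~++~~
~~<++~
~~~++~
~~~~~~
step 10: ~~~~~~
~~~~~~
~~++~~
~~~++~
~~v++~
~~~~~~
step 11: ~~~~~~
~~~~~~
~~++~~
~~~++~
~<+++~
~~~~~~
step 12: ~~~~~~
~~~~~~
~~++~~
~^~++~
~++++~
~~~~~~
step 13: ~~~~~~
~~~~~~
~~++~~
~+>++~
~++++~
~~~~~~
step 14: ~~~~~~
~~~~~~
~~++~~
~++++~
~+v++~
~~~~~~
step 15: ~~~~~~
~~~~~~
~~++~~
~++++~
~+~>+~
~~~~~~
step 16: ~~~~~~
~~~~~~
~~++~~
~++^+~
~+~~+~
~~~~~~
step 17: ~~~~~~
~~~~~~
~~++~~
~+<~+~
~+~~+~
~~~~~~

3,2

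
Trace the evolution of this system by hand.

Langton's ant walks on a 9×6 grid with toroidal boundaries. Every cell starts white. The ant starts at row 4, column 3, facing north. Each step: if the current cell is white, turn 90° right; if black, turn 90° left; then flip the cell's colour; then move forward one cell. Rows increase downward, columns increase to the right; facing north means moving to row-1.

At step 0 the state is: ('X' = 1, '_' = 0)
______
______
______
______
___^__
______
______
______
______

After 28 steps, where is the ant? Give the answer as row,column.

gen 0: ______
______
______
______
___^__
______
______
______
______
gen 1: ______
______
______
______
___X>_
______
______
______
______
gen 2: ______
______
______
______
___XX_
____v_
______
______
______
gen 3: ______
______
______
______
___XX_
___<X_
______
______
______
gen 4: ______
______
______
______
___^X_
___XX_
______
______
______
gen 5: ______
______
______
______
__<_X_
___XX_
______
______
______
gen 6: ______
______
______
__^___
__X_X_
___XX_
______
______
______
gen 7: ______
______
______
__X>__
__X_X_
___XX_
______
______
______
gen 8: ______
______
______
__XX__
__XvX_
___XX_
______
______
______
gen 9: ______
______
______
__XX__
__<XX_
___XX_
______
______
______
gen 10: ______
______
______
__XX__
___XX_
__vXX_
______
______
______
gen 11: ______
______
______
__XX__
___XX_
_<XXX_
______
______
______
gen 12: ______
______
______
__XX__
_^_XX_
_XXXX_
______
______
______
gen 13: ______
______
______
__XX__
_X>XX_
_XXXX_
______
______
______
gen 14: ______
______
______
__XX__
_XXXX_
_XvXX_
______
______
______
gen 15: ______
______
______
__XX__
_XXXX_
_X_>X_
______
______
______
gen 16: ______
______
______
__XX__
_XX^X_
_X__X_
______
______
______
gen 17: ______
______
______
__XX__
_X<_X_
_X__X_
______
______
______
gen 18: ______
______
______
__XX__
_X__X_
_Xv_X_
______
______
______
gen 19: ______
______
______
__XX__
_X__X_
_<X_X_
______
______
______
gen 20: ______
______
______
__XX__
_X__X_
__X_X_
_v____
______
______
gen 21: ______
______
______
__XX__
_X__X_
__X_X_
<X____
______
______
gen 22: ______
______
______
__XX__
_X__X_
^_X_X_
XX____
______
______
gen 23: ______
______
______
__XX__
_X__X_
X>X_X_
XX____
______
______
gen 24: ______
______
______
__XX__
_X__X_
XXX_X_
Xv____
______
______
gen 25: ______
______
______
__XX__
_X__X_
XXX_X_
X_>___
______
______
gen 26: ______
______
______
__XX__
_X__X_
XXX_X_
X_X___
__v___
______
gen 27: ______
______
______
__XX__
_X__X_
XXX_X_
X_X___
_<X___
______
gen 28: ______
______
______
__XX__
_X__X_
XXX_X_
X^X___
_XX___
______

6,1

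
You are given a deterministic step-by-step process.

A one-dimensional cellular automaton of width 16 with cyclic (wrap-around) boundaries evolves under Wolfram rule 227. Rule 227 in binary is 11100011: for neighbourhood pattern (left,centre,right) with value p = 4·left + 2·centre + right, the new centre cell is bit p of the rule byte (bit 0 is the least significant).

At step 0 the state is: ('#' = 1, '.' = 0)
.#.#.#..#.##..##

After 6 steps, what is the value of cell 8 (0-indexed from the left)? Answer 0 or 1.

gen 0: .#.#.#..#.##..##
gen 1: #.#.#..#.#.#.#.#
gen 2: ##.#..#.#.#.#.#.
gen 3: .##..#.#.#.#.#.#
gen 4: #.#.#.#.#.#.#.#.
gen 5: .#.#.#.#.#.#.#.#
gen 6: #.#.#.#.#.#.#.#.

1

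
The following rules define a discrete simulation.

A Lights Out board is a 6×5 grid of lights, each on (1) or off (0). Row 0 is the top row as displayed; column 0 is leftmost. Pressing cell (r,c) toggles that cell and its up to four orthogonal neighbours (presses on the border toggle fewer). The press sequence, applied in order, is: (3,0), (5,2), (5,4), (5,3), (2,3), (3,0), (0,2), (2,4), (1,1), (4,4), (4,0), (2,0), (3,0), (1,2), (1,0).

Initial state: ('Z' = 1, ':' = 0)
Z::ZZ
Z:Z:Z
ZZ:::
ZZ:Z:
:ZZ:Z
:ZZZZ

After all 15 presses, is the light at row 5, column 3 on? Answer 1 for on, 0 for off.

0

t=0: Z::ZZ
Z:Z:Z
ZZ:::
ZZ:Z:
:ZZ:Z
:ZZZZ
t=1: Z::ZZ
Z:Z:Z
:Z:::
:::Z:
ZZZ:Z
:ZZZZ
t=2: Z::ZZ
Z:Z:Z
:Z:::
:::Z:
ZZ::Z
::::Z
t=3: Z::ZZ
Z:Z:Z
:Z:::
:::Z:
ZZ:::
:::Z:
t=4: Z::ZZ
Z:Z:Z
:Z:::
:::Z:
ZZ:Z:
::Z:Z
t=5: Z::ZZ
Z:ZZZ
:ZZZZ
:::::
ZZ:Z:
::Z:Z
t=6: Z::ZZ
Z:ZZZ
ZZZZZ
ZZ:::
:Z:Z:
::Z:Z
t=7: ZZZ:Z
Z::ZZ
ZZZZZ
ZZ:::
:Z:Z:
::Z:Z
t=8: ZZZ:Z
Z::Z:
ZZZ::
ZZ::Z
:Z:Z:
::Z:Z
t=9: Z:Z:Z
:ZZZ:
Z:Z::
ZZ::Z
:Z:Z:
::Z:Z
t=10: Z:Z:Z
:ZZZ:
Z:Z::
ZZ:::
:Z::Z
::Z::
t=11: Z:Z:Z
:ZZZ:
Z:Z::
:Z:::
Z:::Z
Z:Z::
t=12: Z:Z:Z
ZZZZ:
:ZZ::
ZZ:::
Z:::Z
Z:Z::
t=13: Z:Z:Z
ZZZZ:
ZZZ::
:::::
::::Z
Z:Z::
t=14: Z:::Z
Z::::
ZZ:::
:::::
::::Z
Z:Z::
t=15: ::::Z
:Z:::
:Z:::
:::::
::::Z
Z:Z::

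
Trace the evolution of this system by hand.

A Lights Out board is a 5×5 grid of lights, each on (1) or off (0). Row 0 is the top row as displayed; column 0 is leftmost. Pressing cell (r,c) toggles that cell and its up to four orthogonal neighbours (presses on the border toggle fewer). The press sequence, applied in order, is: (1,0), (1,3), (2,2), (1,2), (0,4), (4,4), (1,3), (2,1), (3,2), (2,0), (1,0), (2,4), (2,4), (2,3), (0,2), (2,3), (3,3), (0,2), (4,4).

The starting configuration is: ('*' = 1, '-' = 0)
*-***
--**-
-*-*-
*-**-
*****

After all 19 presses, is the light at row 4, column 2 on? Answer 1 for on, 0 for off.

0) *-***
--**-
-*-*-
*-**-
*****
1) --***
****-
**-*-
*-**-
*****
2) --*-*
**--*
**---
*-**-
*****
3) --*-*
***-*
*-**-
*--*-
*****
4) ----*
*--**
*--*-
*--*-
*****
5) ---*-
*--*-
*--*-
*--*-
*****
6) ---*-
*--*-
*--*-
*--**
***--
7) -----
*-*-*
*----
*--**
***--
8) -----
***-*
-**--
**-**
***--
9) -----
***-*
-*---
*-*-*
**---
10) -----
-**-*
*----
--*-*
**---
11) *----
*-*-*
-----
--*-*
**---
12) *----
*-*--
---**
--*--
**---
13) *----
*-*-*
-----
--*-*
**---
14) *----
*-***
--***
--***
**---
15) ****-
*--**
--***
--***
**---
16) ****-
*---*
-----
--*-*
**---
17) ****-
*---*
---*-
---*-
**-*-
18) *----
*-*-*
---*-
---*-
**-*-
19) *----
*-*-*
---*-
---**
**--*

0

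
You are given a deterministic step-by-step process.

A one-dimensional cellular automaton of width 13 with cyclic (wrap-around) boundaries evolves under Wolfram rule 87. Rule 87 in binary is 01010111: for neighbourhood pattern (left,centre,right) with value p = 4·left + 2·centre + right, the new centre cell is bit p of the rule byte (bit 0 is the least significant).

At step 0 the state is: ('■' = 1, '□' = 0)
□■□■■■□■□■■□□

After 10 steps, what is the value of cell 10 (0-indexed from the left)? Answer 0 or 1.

1

gen 0: □■□■■■□■□■■□□
gen 1: ■■□□□■□■□□■■■
gen 2: □■■■■■□■■■□□□
gen 3: ■□□□□■□□□■■■■
gen 4: ■■■■■■■■■□□□□
gen 5: □□□□□□□□■■■■■
gen 6: ■■■■■■■■□□□□■
gen 7: □□□□□□□■■■■■□
gen 8: ■■■■■■■□□□□■■
gen 9: □□□□□□■■■■■□□
gen 10: ■■■■■■□□□□■■■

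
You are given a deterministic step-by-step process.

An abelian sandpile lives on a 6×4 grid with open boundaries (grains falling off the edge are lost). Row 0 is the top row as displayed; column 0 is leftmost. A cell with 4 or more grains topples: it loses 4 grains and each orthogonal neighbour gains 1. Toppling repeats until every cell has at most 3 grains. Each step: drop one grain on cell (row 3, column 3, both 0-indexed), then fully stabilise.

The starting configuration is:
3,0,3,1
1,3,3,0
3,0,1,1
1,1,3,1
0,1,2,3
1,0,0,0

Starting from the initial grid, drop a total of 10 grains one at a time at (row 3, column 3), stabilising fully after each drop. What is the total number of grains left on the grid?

0) 3,0,3,1
1,3,3,0
3,0,1,1
1,1,3,1
0,1,2,3
1,0,0,0
1) 3,0,3,1
1,3,3,0
3,0,1,1
1,1,3,2
0,1,2,3
1,0,0,0
2) 3,0,3,1
1,3,3,0
3,0,1,1
1,1,3,3
0,1,2,3
1,0,0,0
3) 3,0,3,1
1,3,3,0
3,0,2,2
1,2,1,2
0,2,0,1
1,0,1,1
4) 3,0,3,1
1,3,3,0
3,0,2,2
1,2,1,3
0,2,0,1
1,0,1,1
5) 3,0,3,1
1,3,3,0
3,0,2,3
1,2,2,0
0,2,0,2
1,0,1,1
6) 3,0,3,1
1,3,3,0
3,0,2,3
1,2,2,1
0,2,0,2
1,0,1,1
7) 3,0,3,1
1,3,3,0
3,0,2,3
1,2,2,2
0,2,0,2
1,0,1,1
8) 3,0,3,1
1,3,3,0
3,0,2,3
1,2,2,3
0,2,0,2
1,0,1,1
9) 3,0,3,1
1,3,3,1
3,0,3,0
1,2,3,1
0,2,0,3
1,0,1,1
10) 3,0,3,1
1,3,3,1
3,0,3,0
1,2,3,2
0,2,0,3
1,0,1,1

37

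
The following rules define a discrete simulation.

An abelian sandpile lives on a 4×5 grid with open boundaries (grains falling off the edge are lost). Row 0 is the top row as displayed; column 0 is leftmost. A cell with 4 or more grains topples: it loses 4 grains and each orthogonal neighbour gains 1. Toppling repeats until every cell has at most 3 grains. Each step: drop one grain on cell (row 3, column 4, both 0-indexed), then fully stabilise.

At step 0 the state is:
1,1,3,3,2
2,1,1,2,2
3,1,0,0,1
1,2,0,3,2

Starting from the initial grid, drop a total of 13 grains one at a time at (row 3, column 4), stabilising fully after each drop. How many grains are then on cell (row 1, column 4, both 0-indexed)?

3

gen 0: 1,1,3,3,2
2,1,1,2,2
3,1,0,0,1
1,2,0,3,2
gen 1: 1,1,3,3,2
2,1,1,2,2
3,1,0,0,1
1,2,0,3,3
gen 2: 1,1,3,3,2
2,1,1,2,2
3,1,0,1,2
1,2,1,0,1
gen 3: 1,1,3,3,2
2,1,1,2,2
3,1,0,1,2
1,2,1,0,2
gen 4: 1,1,3,3,2
2,1,1,2,2
3,1,0,1,2
1,2,1,0,3
gen 5: 1,1,3,3,2
2,1,1,2,2
3,1,0,1,3
1,2,1,1,0
gen 6: 1,1,3,3,2
2,1,1,2,2
3,1,0,1,3
1,2,1,1,1
gen 7: 1,1,3,3,2
2,1,1,2,2
3,1,0,1,3
1,2,1,1,2
gen 8: 1,1,3,3,2
2,1,1,2,2
3,1,0,1,3
1,2,1,1,3
gen 9: 1,1,3,3,2
2,1,1,2,3
3,1,0,2,0
1,2,1,2,1
gen 10: 1,1,3,3,2
2,1,1,2,3
3,1,0,2,0
1,2,1,2,2
gen 11: 1,1,3,3,2
2,1,1,2,3
3,1,0,2,0
1,2,1,2,3
gen 12: 1,1,3,3,2
2,1,1,2,3
3,1,0,2,1
1,2,1,3,0
gen 13: 1,1,3,3,2
2,1,1,2,3
3,1,0,2,1
1,2,1,3,1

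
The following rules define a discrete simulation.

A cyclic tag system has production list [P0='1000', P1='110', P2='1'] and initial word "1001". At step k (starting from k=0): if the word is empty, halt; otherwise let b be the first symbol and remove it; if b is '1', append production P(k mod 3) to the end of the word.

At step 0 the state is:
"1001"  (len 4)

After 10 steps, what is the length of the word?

6

0) "1001"  (len 4)
1) "0011000"  (len 7)
2) "011000"  (len 6)
3) "11000"  (len 5)
4) "10001000"  (len 8)
5) "0001000110"  (len 10)
6) "001000110"  (len 9)
7) "01000110"  (len 8)
8) "1000110"  (len 7)
9) "0001101"  (len 7)
10) "001101"  (len 6)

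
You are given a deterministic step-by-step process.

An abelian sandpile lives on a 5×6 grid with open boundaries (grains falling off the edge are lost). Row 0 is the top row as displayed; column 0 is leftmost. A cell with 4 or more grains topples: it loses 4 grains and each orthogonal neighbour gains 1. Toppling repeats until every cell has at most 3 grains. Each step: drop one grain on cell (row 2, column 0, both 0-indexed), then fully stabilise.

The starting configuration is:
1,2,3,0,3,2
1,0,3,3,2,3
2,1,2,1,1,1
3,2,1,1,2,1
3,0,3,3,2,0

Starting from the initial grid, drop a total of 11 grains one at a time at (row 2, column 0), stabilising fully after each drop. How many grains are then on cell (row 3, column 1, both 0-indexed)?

step 0: 1,2,3,0,3,2
1,0,3,3,2,3
2,1,2,1,1,1
3,2,1,1,2,1
3,0,3,3,2,0
step 1: 1,2,3,0,3,2
1,0,3,3,2,3
3,1,2,1,1,1
3,2,1,1,2,1
3,0,3,3,2,0
step 2: 1,2,3,0,3,2
2,0,3,3,2,3
1,2,2,1,1,1
1,3,1,1,2,1
0,1,3,3,2,0
step 3: 1,2,3,0,3,2
2,0,3,3,2,3
2,2,2,1,1,1
1,3,1,1,2,1
0,1,3,3,2,0
step 4: 1,2,3,0,3,2
2,0,3,3,2,3
3,2,2,1,1,1
1,3,1,1,2,1
0,1,3,3,2,0
step 5: 1,2,3,0,3,2
3,0,3,3,2,3
0,3,2,1,1,1
2,3,1,1,2,1
0,1,3,3,2,0
step 6: 1,2,3,0,3,2
3,0,3,3,2,3
1,3,2,1,1,1
2,3,1,1,2,1
0,1,3,3,2,0
step 7: 1,2,3,0,3,2
3,0,3,3,2,3
2,3,2,1,1,1
2,3,1,1,2,1
0,1,3,3,2,0
step 8: 1,2,3,0,3,2
3,0,3,3,2,3
3,3,2,1,1,1
2,3,1,1,2,1
0,1,3,3,2,0
step 9: 2,2,3,0,3,2
0,2,3,3,2,3
3,1,3,1,1,1
0,1,2,1,2,1
1,2,3,3,2,0
step 10: 2,2,3,0,3,2
1,2,3,3,2,3
0,2,3,1,1,1
1,1,2,1,2,1
1,2,3,3,2,0
step 11: 2,2,3,0,3,2
1,2,3,3,2,3
1,2,3,1,1,1
1,1,2,1,2,1
1,2,3,3,2,0

1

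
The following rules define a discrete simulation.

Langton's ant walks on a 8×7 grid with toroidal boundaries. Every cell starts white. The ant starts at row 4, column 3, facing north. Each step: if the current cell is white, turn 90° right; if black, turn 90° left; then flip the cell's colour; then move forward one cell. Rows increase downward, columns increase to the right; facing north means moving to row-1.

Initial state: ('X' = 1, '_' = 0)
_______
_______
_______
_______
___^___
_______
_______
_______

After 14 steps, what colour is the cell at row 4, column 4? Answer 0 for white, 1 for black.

t=0: _______
_______
_______
_______
___^___
_______
_______
_______
t=1: _______
_______
_______
_______
___X>__
_______
_______
_______
t=2: _______
_______
_______
_______
___XX__
____v__
_______
_______
t=3: _______
_______
_______
_______
___XX__
___<X__
_______
_______
t=4: _______
_______
_______
_______
___^X__
___XX__
_______
_______
t=5: _______
_______
_______
_______
__<_X__
___XX__
_______
_______
t=6: _______
_______
_______
__^____
__X_X__
___XX__
_______
_______
t=7: _______
_______
_______
__X>___
__X_X__
___XX__
_______
_______
t=8: _______
_______
_______
__XX___
__XvX__
___XX__
_______
_______
t=9: _______
_______
_______
__XX___
__<XX__
___XX__
_______
_______
t=10: _______
_______
_______
__XX___
___XX__
__vXX__
_______
_______
t=11: _______
_______
_______
__XX___
___XX__
_<XXX__
_______
_______
t=12: _______
_______
_______
__XX___
_^_XX__
_XXXX__
_______
_______
t=13: _______
_______
_______
__XX___
_X>XX__
_XXXX__
_______
_______
t=14: _______
_______
_______
__XX___
_XXXX__
_XvXX__
_______
_______

1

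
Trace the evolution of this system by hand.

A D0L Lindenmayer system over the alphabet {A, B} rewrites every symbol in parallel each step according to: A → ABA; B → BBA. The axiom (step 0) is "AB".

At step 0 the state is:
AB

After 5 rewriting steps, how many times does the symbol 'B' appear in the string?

step 0: AB
step 1: ABABBA
step 2: ABABBAABABBABBAABA
step 3: ABABBAABABBABBAABAABABBAABABBABBAABABBABBAABAABABBAABA
step 4: ABABBAABABBABBAABAABABBAABABBABBAABABBABBAABAABABBAABAABAB…AABABBABBAABABBABBAABAABABBAABAABABBAABABBABBAABAABABBAABA  (len 162)
step 5: ABABBAABABBABBAABAABABBAABABBABBAABABBABBAABAABABBAABAABAB…AABABBABBAABABBABBAABAABABBAABAABABBAABABBABBAABAABABBAABA  (len 486)

243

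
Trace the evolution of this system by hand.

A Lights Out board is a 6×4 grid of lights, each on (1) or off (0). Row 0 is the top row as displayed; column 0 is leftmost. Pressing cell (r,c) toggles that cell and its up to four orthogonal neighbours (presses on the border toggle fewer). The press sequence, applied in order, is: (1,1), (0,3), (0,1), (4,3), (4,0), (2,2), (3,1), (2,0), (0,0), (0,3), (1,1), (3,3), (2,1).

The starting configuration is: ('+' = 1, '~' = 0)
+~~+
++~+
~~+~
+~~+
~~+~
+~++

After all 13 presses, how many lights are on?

step 0: +~~+
++~+
~~+~
+~~+
~~+~
+~++
step 1: ++~+
~~++
~++~
+~~+
~~+~
+~++
step 2: +++~
~~+~
~++~
+~~+
~~+~
+~++
step 3: ~~~~
~++~
~++~
+~~+
~~+~
+~++
step 4: ~~~~
~++~
~++~
+~~~
~~~+
+~+~
step 5: ~~~~
~++~
~++~
~~~~
++~+
~~+~
step 6: ~~~~
~+~~
~~~+
~~+~
++~+
~~+~
step 7: ~~~~
~+~~
~+~+
++~~
+~~+
~~+~
step 8: ~~~~
++~~
+~~+
~+~~
+~~+
~~+~
step 9: ++~~
~+~~
+~~+
~+~~
+~~+
~~+~
step 10: ++++
~+~+
+~~+
~+~~
+~~+
~~+~
step 11: +~++
+~++
++~+
~+~~
+~~+
~~+~
step 12: +~++
+~++
++~~
~+++
+~~~
~~+~
step 13: +~++
++++
~~+~
~~++
+~~~
~~+~

12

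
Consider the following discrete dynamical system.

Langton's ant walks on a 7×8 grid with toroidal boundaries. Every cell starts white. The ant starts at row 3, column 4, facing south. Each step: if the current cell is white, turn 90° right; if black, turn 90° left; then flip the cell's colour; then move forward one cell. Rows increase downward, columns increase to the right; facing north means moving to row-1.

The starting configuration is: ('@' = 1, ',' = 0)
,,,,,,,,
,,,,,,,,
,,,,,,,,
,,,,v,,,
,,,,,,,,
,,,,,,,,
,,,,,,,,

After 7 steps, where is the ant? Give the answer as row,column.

4,4

[0] ,,,,,,,,
,,,,,,,,
,,,,,,,,
,,,,v,,,
,,,,,,,,
,,,,,,,,
,,,,,,,,
[1] ,,,,,,,,
,,,,,,,,
,,,,,,,,
,,,<@,,,
,,,,,,,,
,,,,,,,,
,,,,,,,,
[2] ,,,,,,,,
,,,,,,,,
,,,^,,,,
,,,@@,,,
,,,,,,,,
,,,,,,,,
,,,,,,,,
[3] ,,,,,,,,
,,,,,,,,
,,,@>,,,
,,,@@,,,
,,,,,,,,
,,,,,,,,
,,,,,,,,
[4] ,,,,,,,,
,,,,,,,,
,,,@@,,,
,,,@v,,,
,,,,,,,,
,,,,,,,,
,,,,,,,,
[5] ,,,,,,,,
,,,,,,,,
,,,@@,,,
,,,@,>,,
,,,,,,,,
,,,,,,,,
,,,,,,,,
[6] ,,,,,,,,
,,,,,,,,
,,,@@,,,
,,,@,@,,
,,,,,v,,
,,,,,,,,
,,,,,,,,
[7] ,,,,,,,,
,,,,,,,,
,,,@@,,,
,,,@,@,,
,,,,<@,,
,,,,,,,,
,,,,,,,,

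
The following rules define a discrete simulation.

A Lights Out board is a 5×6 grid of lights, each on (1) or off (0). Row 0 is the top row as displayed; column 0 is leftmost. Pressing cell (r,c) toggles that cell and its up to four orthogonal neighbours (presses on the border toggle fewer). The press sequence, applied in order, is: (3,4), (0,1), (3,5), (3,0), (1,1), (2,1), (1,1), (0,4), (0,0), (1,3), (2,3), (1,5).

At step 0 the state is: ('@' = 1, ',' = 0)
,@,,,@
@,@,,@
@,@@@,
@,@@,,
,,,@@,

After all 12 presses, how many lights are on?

15

[0] ,@,,,@
@,@,,@
@,@@@,
@,@@,,
,,,@@,
[1] ,@,,,@
@,@,,@
@,@@,,
@,@,@@
,,,@,,
[2] @,@,,@
@@@,,@
@,@@,,
@,@,@@
,,,@,,
[3] @,@,,@
@@@,,@
@,@@,@
@,@,,,
,,,@,@
[4] @,@,,@
@@@,,@
,,@@,@
,@@,,,
@,,@,@
[5] @@@,,@
,,,,,@
,@@@,@
,@@,,,
@,,@,@
[6] @@@,,@
,@,,,@
@,,@,@
,,@,,,
@,,@,@
[7] @,@,,@
@,@,,@
@@,@,@
,,@,,,
@,,@,@
[8] @,@@@,
@,@,@@
@@,@,@
,,@,,,
@,,@,@
[9] ,@@@@,
,,@,@@
@@,@,@
,,@,,,
@,,@,@
[10] ,@@,@,
,,,@,@
@@,,,@
,,@,,,
@,,@,@
[11] ,@@,@,
,,,,,@
@@@@@@
,,@@,,
@,,@,@
[12] ,@@,@@
,,,,@,
@@@@@,
,,@@,,
@,,@,@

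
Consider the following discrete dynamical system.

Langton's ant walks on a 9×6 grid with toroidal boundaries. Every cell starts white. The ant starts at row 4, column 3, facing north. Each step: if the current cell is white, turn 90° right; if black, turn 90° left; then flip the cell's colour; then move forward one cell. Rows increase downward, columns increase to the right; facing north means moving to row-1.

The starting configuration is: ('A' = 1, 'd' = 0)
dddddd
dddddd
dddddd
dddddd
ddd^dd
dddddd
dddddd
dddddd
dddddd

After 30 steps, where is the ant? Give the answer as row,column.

5,2

k=0  dddddd
dddddd
dddddd
dddddd
ddd^dd
dddddd
dddddd
dddddd
dddddd
k=1  dddddd
dddddd
dddddd
dddddd
dddA>d
dddddd
dddddd
dddddd
dddddd
k=2  dddddd
dddddd
dddddd
dddddd
dddAAd
ddddvd
dddddd
dddddd
dddddd
k=3  dddddd
dddddd
dddddd
dddddd
dddAAd
ddd<Ad
dddddd
dddddd
dddddd
k=4  dddddd
dddddd
dddddd
dddddd
ddd^Ad
dddAAd
dddddd
dddddd
dddddd
k=5  dddddd
dddddd
dddddd
dddddd
dd<dAd
dddAAd
dddddd
dddddd
dddddd
k=6  dddddd
dddddd
dddddd
dd^ddd
ddAdAd
dddAAd
dddddd
dddddd
dddddd
k=7  dddddd
dddddd
dddddd
ddA>dd
ddAdAd
dddAAd
dddddd
dddddd
dddddd
k=8  dddddd
dddddd
dddddd
ddAAdd
ddAvAd
dddAAd
dddddd
dddddd
dddddd
k=9  dddddd
dddddd
dddddd
ddAAdd
dd<AAd
dddAAd
dddddd
dddddd
dddddd
k=10  dddddd
dddddd
dddddd
ddAAdd
dddAAd
ddvAAd
dddddd
dddddd
dddddd
k=11  dddddd
dddddd
dddddd
ddAAdd
dddAAd
d<AAAd
dddddd
dddddd
dddddd
k=12  dddddd
dddddd
dddddd
ddAAdd
d^dAAd
dAAAAd
dddddd
dddddd
dddddd
k=13  dddddd
dddddd
dddddd
ddAAdd
dA>AAd
dAAAAd
dddddd
dddddd
dddddd
k=14  dddddd
dddddd
dddddd
ddAAdd
dAAAAd
dAvAAd
dddddd
dddddd
dddddd
k=15  dddddd
dddddd
dddddd
ddAAdd
dAAAAd
dAd>Ad
dddddd
dddddd
dddddd
k=16  dddddd
dddddd
dddddd
ddAAdd
dAA^Ad
dAddAd
dddddd
dddddd
dddddd
k=17  dddddd
dddddd
dddddd
ddAAdd
dA<dAd
dAddAd
dddddd
dddddd
dddddd
k=18  dddddd
dddddd
dddddd
ddAAdd
dAddAd
dAvdAd
dddddd
dddddd
dddddd
k=19  dddddd
dddddd
dddddd
ddAAdd
dAddAd
d<AdAd
dddddd
dddddd
dddddd
k=20  dddddd
dddddd
dddddd
ddAAdd
dAddAd
ddAdAd
dvdddd
dddddd
dddddd
k=21  dddddd
dddddd
dddddd
ddAAdd
dAddAd
ddAdAd
<Adddd
dddddd
dddddd
k=22  dddddd
dddddd
dddddd
ddAAdd
dAddAd
^dAdAd
AAdddd
dddddd
dddddd
k=23  dddddd
dddddd
dddddd
ddAAdd
dAddAd
A>AdAd
AAdddd
dddddd
dddddd
k=24  dddddd
dddddd
dddddd
ddAAdd
dAddAd
AAAdAd
Avdddd
dddddd
dddddd
k=25  dddddd
dddddd
dddddd
ddAAdd
dAddAd
AAAdAd
Ad>ddd
dddddd
dddddd
k=26  dddddd
dddddd
dddddd
ddAAdd
dAddAd
AAAdAd
AdAddd
ddvddd
dddddd
k=27  dddddd
dddddd
dddddd
ddAAdd
dAddAd
AAAdAd
AdAddd
d<Addd
dddddd
k=28  dddddd
dddddd
dddddd
ddAAdd
dAddAd
AAAdAd
A^Addd
dAAddd
dddddd
k=29  dddddd
dddddd
dddddd
ddAAdd
dAddAd
AAAdAd
AA>ddd
dAAddd
dddddd
k=30  dddddd
dddddd
dddddd
ddAAdd
dAddAd
AA^dAd
AAdddd
dAAddd
dddddd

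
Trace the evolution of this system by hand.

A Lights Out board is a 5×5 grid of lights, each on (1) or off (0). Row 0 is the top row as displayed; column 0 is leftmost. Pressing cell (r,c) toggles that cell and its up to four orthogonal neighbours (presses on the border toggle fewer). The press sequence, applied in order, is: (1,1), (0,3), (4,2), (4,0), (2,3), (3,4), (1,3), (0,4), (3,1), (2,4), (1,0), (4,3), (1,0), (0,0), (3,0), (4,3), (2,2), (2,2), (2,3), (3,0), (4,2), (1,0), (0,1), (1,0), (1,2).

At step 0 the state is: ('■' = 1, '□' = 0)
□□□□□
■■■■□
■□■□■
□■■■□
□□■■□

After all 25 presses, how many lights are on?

11

step 0: □□□□□
■■■■□
■□■□■
□■■■□
□□■■□
step 1: □■□□□
□□□■□
■■■□■
□■■■□
□□■■□
step 2: □■■■■
□□□□□
■■■□■
□■■■□
□□■■□
step 3: □■■■■
□□□□□
■■■□■
□■□■□
□■□□□
step 4: □■■■■
□□□□□
■■■□■
■■□■□
■□□□□
step 5: □■■■■
□□□■□
■■□■□
■■□□□
■□□□□
step 6: □■■■■
□□□■□
■■□■■
■■□■■
■□□□■
step 7: □■■□■
□□■□■
■■□□■
■■□■■
■□□□■
step 8: □■■■□
□□■□□
■■□□■
■■□■■
■□□□■
step 9: □■■■□
□□■□□
■□□□■
□□■■■
■■□□■
step 10: □■■■□
□□■□■
■□□■□
□□■■□
■■□□■
step 11: ■■■■□
■■■□■
□□□■□
□□■■□
■■□□■
step 12: ■■■■□
■■■□■
□□□■□
□□■□□
■■■■□
step 13: □■■■□
□□■□■
■□□■□
□□■□□
■■■■□
step 14: ■□■■□
■□■□■
■□□■□
□□■□□
■■■■□
step 15: ■□■■□
■□■□■
□□□■□
■■■□□
□■■■□
step 16: ■□■■□
■□■□■
□□□■□
■■■■□
□■□□■
step 17: ■□■■□
■□□□■
□■■□□
■■□■□
□■□□■
step 18: ■□■■□
■□■□■
□□□■□
■■■■□
□■□□■
step 19: ■□■■□
■□■■■
□□■□■
■■■□□
□■□□■
step 20: ■□■■□
■□■■■
■□■□■
□□■□□
■■□□■
step 21: ■□■■□
■□■■■
■□■□■
□□□□□
■□■■■
step 22: □□■■□
□■■■■
□□■□■
□□□□□
■□■■■
step 23: ■■□■□
□□■■■
□□■□■
□□□□□
■□■■■
step 24: □■□■□
■■■■■
■□■□■
□□□□□
■□■■■
step 25: □■■■□
■□□□■
■□□□■
□□□□□
■□■■■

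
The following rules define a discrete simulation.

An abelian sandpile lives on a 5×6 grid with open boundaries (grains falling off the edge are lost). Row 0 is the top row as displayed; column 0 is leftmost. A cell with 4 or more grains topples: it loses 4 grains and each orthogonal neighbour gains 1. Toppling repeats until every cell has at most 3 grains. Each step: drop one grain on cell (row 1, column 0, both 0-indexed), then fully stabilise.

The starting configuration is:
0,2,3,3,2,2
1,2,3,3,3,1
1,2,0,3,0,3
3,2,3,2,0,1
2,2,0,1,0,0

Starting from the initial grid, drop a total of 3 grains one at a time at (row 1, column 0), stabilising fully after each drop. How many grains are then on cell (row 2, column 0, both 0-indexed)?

[0] 0,2,3,3,2,2
1,2,3,3,3,1
1,2,0,3,0,3
3,2,3,2,0,1
2,2,0,1,0,0
[1] 0,2,3,3,2,2
2,2,3,3,3,1
1,2,0,3,0,3
3,2,3,2,0,1
2,2,0,1,0,0
[2] 0,2,3,3,2,2
3,2,3,3,3,1
1,2,0,3,0,3
3,2,3,2,0,1
2,2,0,1,0,0
[3] 1,2,3,3,2,2
0,3,3,3,3,1
2,2,0,3,0,3
3,2,3,2,0,1
2,2,0,1,0,0

2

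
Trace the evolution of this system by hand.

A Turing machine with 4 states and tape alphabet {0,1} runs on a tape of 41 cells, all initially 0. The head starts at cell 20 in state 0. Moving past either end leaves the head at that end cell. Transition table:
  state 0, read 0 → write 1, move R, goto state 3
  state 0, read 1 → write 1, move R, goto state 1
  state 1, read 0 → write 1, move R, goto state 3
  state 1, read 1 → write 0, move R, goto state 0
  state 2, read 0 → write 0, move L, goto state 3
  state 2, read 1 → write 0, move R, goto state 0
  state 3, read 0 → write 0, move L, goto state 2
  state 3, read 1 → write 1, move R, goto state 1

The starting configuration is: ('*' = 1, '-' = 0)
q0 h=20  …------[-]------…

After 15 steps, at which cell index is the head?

k=0  q0 h=20  …------[-]------…
k=1  q3 h=21  …-----*[-]------…
k=2  q2 h=20  …------[*]------…
k=3  q0 h=21  …------[-]------…
k=4  q3 h=22  …-----*[-]------…
k=5  q2 h=21  …------[*]------…
k=6  q0 h=22  …------[-]------…
k=7  q3 h=23  …-----*[-]------…
k=8  q2 h=22  …------[*]------…
k=9  q0 h=23  …------[-]------…
k=10  q3 h=24  …-----*[-]------…
k=11  q2 h=23  …------[*]------…
k=12  q0 h=24  …------[-]------…
k=13  q3 h=25  …-----*[-]------…
k=14  q2 h=24  …------[*]------…
k=15  q0 h=25  …------[-]------…

25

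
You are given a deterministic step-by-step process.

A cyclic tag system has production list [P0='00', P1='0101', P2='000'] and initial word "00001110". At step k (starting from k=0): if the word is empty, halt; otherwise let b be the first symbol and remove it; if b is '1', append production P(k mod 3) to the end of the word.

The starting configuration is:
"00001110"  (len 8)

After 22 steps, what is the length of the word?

0

k=0  "00001110"  (len 8)
k=1  "0001110"  (len 7)
k=2  "001110"  (len 6)
k=3  "01110"  (len 5)
k=4  "1110"  (len 4)
k=5  "1100101"  (len 7)
k=6  "100101000"  (len 9)
k=7  "0010100000"  (len 10)
k=8  "010100000"  (len 9)
k=9  "10100000"  (len 8)
k=10  "010000000"  (len 9)
k=11  "10000000"  (len 8)
k=12  "0000000000"  (len 10)
k=13  "000000000"  (len 9)
k=14  "00000000"  (len 8)
k=15  "0000000"  (len 7)
k=16  "000000"  (len 6)
k=17  "00000"  (len 5)
k=18  "0000"  (len 4)
k=19  "000"  (len 3)
k=20  "00"  (len 2)
k=21  "0"  (len 1)
k=22  (halted — word empty)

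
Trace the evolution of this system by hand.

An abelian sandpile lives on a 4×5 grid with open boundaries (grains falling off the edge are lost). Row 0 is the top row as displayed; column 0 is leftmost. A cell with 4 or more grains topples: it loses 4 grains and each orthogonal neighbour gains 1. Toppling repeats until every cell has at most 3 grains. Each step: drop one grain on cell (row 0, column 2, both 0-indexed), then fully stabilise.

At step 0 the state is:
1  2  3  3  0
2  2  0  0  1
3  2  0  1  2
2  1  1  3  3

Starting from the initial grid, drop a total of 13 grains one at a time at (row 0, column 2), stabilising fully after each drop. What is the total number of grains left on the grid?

39

t=0: 1  2  3  3  0
2  2  0  0  1
3  2  0  1  2
2  1  1  3  3
t=1: 1  3  1  0  1
2  2  1  1  1
3  2  0  1  2
2  1  1  3  3
t=2: 1  3  2  0  1
2  2  1  1  1
3  2  0  1  2
2  1  1  3  3
t=3: 1  3  3  0  1
2  2  1  1  1
3  2  0  1  2
2  1  1  3  3
t=4: 2  0  1  1  1
2  3  2  1  1
3  2  0  1  2
2  1  1  3  3
t=5: 2  0  2  1  1
2  3  2  1  1
3  2  0  1  2
2  1  1  3  3
t=6: 2  0  3  1  1
2  3  2  1  1
3  2  0  1  2
2  1  1  3  3
t=7: 2  1  0  2  1
2  3  3  1  1
3  2  0  1  2
2  1  1  3  3
t=8: 2  1  1  2  1
2  3  3  1  1
3  2  0  1  2
2  1  1  3  3
t=9: 2  1  2  2  1
2  3  3  1  1
3  2  0  1  2
2  1  1  3  3
t=10: 2  1  3  2  1
2  3  3  1  1
3  2  0  1  2
2  1  1  3  3
t=11: 2  3  1  3  1
3  0  1  2  1
3  3  1  1  2
2  1  1  3  3
t=12: 2  3  2  3  1
3  0  1  2  1
3  3  1  1  2
2  1  1  3  3
t=13: 2  3  3  3  1
3  0  1  2  1
3  3  1  1  2
2  1  1  3  3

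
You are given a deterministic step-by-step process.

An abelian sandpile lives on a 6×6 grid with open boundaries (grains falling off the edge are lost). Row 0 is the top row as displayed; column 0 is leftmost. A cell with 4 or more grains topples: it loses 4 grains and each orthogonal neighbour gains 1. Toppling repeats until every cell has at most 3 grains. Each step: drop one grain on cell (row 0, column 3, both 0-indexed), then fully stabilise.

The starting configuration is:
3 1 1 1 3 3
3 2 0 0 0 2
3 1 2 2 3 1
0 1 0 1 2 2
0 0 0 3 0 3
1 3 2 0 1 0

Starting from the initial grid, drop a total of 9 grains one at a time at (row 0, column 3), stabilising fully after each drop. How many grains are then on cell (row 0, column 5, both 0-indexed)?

0

0) 3 1 1 1 3 3
3 2 0 0 0 2
3 1 2 2 3 1
0 1 0 1 2 2
0 0 0 3 0 3
1 3 2 0 1 0
1) 3 1 1 2 3 3
3 2 0 0 0 2
3 1 2 2 3 1
0 1 0 1 2 2
0 0 0 3 0 3
1 3 2 0 1 0
2) 3 1 1 3 3 3
3 2 0 0 0 2
3 1 2 2 3 1
0 1 0 1 2 2
0 0 0 3 0 3
1 3 2 0 1 0
3) 3 1 2 1 1 0
3 2 0 1 1 3
3 1 2 2 3 1
0 1 0 1 2 2
0 0 0 3 0 3
1 3 2 0 1 0
4) 3 1 2 2 1 0
3 2 0 1 1 3
3 1 2 2 3 1
0 1 0 1 2 2
0 0 0 3 0 3
1 3 2 0 1 0
5) 3 1 2 3 1 0
3 2 0 1 1 3
3 1 2 2 3 1
0 1 0 1 2 2
0 0 0 3 0 3
1 3 2 0 1 0
6) 3 1 3 0 2 0
3 2 0 2 1 3
3 1 2 2 3 1
0 1 0 1 2 2
0 0 0 3 0 3
1 3 2 0 1 0
7) 3 1 3 1 2 0
3 2 0 2 1 3
3 1 2 2 3 1
0 1 0 1 2 2
0 0 0 3 0 3
1 3 2 0 1 0
8) 3 1 3 2 2 0
3 2 0 2 1 3
3 1 2 2 3 1
0 1 0 1 2 2
0 0 0 3 0 3
1 3 2 0 1 0
9) 3 1 3 3 2 0
3 2 0 2 1 3
3 1 2 2 3 1
0 1 0 1 2 2
0 0 0 3 0 3
1 3 2 0 1 0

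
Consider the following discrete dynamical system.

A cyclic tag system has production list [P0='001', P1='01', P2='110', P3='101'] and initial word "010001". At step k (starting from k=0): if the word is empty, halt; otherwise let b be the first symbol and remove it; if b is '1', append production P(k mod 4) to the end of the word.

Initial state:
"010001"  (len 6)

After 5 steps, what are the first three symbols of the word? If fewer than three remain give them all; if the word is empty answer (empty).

[0] "010001"  (len 6)
[1] "10001"  (len 5)
[2] "000101"  (len 6)
[3] "00101"  (len 5)
[4] "0101"  (len 4)
[5] "101"  (len 3)

101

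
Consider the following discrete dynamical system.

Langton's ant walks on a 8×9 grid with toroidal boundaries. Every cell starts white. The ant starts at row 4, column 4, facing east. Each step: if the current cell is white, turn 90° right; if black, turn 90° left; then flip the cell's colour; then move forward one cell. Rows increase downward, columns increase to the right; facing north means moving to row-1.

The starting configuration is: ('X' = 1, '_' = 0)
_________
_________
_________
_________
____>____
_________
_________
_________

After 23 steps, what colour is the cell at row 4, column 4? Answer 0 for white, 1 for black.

0

t=0: _________
_________
_________
_________
____>____
_________
_________
_________
t=1: _________
_________
_________
_________
____X____
____v____
_________
_________
t=2: _________
_________
_________
_________
____X____
___<X____
_________
_________
t=3: _________
_________
_________
_________
___^X____
___XX____
_________
_________
t=4: _________
_________
_________
_________
___X>____
___XX____
_________
_________
t=5: _________
_________
_________
____^____
___X_____
___XX____
_________
_________
t=6: _________
_________
_________
____X>___
___X_____
___XX____
_________
_________
t=7: _________
_________
_________
____XX___
___X_v___
___XX____
_________
_________
t=8: _________
_________
_________
____XX___
___X<X___
___XX____
_________
_________
t=9: _________
_________
_________
____^X___
___XXX___
___XX____
_________
_________
t=10: _________
_________
_________
___<_X___
___XXX___
___XX____
_________
_________
t=11: _________
_________
___^_____
___X_X___
___XXX___
___XX____
_________
_________
t=12: _________
_________
___X>____
___X_X___
___XXX___
___XX____
_________
_________
t=13: _________
_________
___XX____
___XvX___
___XXX___
___XX____
_________
_________
t=14: _________
_________
___XX____
___<XX___
___XXX___
___XX____
_________
_________
t=15: _________
_________
___XX____
____XX___
___vXX___
___XX____
_________
_________
t=16: _________
_________
___XX____
____XX___
____>X___
___XX____
_________
_________
t=17: _________
_________
___XX____
____^X___
_____X___
___XX____
_________
_________
t=18: _________
_________
___XX____
___<_X___
_____X___
___XX____
_________
_________
t=19: _________
_________
___^X____
___X_X___
_____X___
___XX____
_________
_________
t=20: _________
_________
__<_X____
___X_X___
_____X___
___XX____
_________
_________
t=21: _________
__^______
__X_X____
___X_X___
_____X___
___XX____
_________
_________
t=22: _________
__X>_____
__X_X____
___X_X___
_____X___
___XX____
_________
_________
t=23: _________
__XX_____
__XvX____
___X_X___
_____X___
___XX____
_________
_________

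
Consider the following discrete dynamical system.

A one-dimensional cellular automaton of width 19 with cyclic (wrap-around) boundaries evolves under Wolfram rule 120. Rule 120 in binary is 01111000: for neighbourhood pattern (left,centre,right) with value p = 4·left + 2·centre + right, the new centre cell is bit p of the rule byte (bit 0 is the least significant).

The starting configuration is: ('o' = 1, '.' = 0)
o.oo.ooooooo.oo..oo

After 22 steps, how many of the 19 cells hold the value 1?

9

k=0  o.oo.ooooooo.oo..oo
k=1  oooooo.....ooooo.o.
k=2  o....oo....o...oo.o
k=3  oo...ooo....o..oooo
k=4  .oo..o.oo....o.o...
k=5  .ooo..oooo....o.o..
k=6  .o.oo.o..oo....o.o.
k=7  ..oooo.o.ooo....o.o
k=8  o.o..oo.oo.oo....o.
k=9  .o.o.ooooooooo....o
k=10  o.o.oo.......oo....
k=11  .o.oooo......ooo...
k=12  ..oo..oo.....o.oo..
k=13  ..ooo.ooo.....oooo.
k=14  ..o.ooo.oo....o..oo
k=15  o..oo.ooooo....o.oo
k=16  oo.oooo...oo....oo.
k=17  oooo..oo..ooo...ooo
k=18  ...oo.ooo.o.oo..o..
k=19  ...oooo.oo.oooo..o.
k=20  ...o..oooooo..oo..o
k=21  o...o.o....oo.ooo..
k=22  .o...o.o...oooo.oo.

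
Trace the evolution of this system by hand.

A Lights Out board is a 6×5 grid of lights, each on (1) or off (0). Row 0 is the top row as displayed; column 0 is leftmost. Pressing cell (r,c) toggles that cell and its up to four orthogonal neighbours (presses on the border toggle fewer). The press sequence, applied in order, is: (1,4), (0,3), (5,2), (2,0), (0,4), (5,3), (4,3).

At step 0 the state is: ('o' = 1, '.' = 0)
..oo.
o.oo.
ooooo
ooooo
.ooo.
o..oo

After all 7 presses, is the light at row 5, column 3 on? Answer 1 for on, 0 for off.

0

t=0: ..oo.
o.oo.
ooooo
ooooo
.ooo.
o..oo
t=1: ..ooo
o.o.o
oooo.
ooooo
.ooo.
o..oo
t=2: .....
o.ooo
oooo.
ooooo
.ooo.
o..oo
t=3: .....
o.ooo
oooo.
ooooo
.o.o.
ooo.o
t=4: .....
..ooo
..oo.
.oooo
.o.o.
ooo.o
t=5: ...oo
..oo.
..oo.
.oooo
.o.o.
ooo.o
t=6: ...oo
..oo.
..oo.
.oooo
.o...
oo.o.
t=7: ...oo
..oo.
..oo.
.oo.o
.oooo
oo...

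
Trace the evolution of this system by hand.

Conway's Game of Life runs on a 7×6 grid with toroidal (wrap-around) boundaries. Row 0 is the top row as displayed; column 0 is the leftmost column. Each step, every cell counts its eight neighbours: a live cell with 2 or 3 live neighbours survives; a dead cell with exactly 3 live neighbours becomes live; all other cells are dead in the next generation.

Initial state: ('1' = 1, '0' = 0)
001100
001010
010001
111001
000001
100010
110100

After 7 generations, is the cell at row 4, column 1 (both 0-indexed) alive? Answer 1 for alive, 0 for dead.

1

step 0: 001100
001010
010001
111001
000001
100010
110100
step 1: 000010
011010
000111
011011
000010
110010
110111
step 2: 000000
001000
000000
101000
001010
011000
011100
step 3: 010100
000000
010000
010100
001000
000000
010100
step 4: 000000
001000
001000
010000
001000
001000
000000
step 5: 000000
000000
011000
011000
011000
000000
000000
step 6: 000000
000000
011000
100100
011000
000000
000000
step 7: 000000
000000
011000
100100
011000
000000
000000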